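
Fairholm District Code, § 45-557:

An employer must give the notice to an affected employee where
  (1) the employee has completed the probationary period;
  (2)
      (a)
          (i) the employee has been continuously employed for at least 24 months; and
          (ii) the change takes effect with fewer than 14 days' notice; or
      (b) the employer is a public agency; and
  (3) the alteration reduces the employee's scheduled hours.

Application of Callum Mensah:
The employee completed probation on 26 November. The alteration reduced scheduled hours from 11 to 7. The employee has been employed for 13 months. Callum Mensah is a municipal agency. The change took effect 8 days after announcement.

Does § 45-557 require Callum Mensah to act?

(1) past probation — holds.
(i) tenure ≥ 24 mo. — not met.
(ii) < 14 days' notice — met.
(a): F AND T → false.
(b) public agency — met.
(2) = F OR T = true.
(3) hours reduced — holds.
So Overall is satisfied (T AND T AND T).

Yes — required.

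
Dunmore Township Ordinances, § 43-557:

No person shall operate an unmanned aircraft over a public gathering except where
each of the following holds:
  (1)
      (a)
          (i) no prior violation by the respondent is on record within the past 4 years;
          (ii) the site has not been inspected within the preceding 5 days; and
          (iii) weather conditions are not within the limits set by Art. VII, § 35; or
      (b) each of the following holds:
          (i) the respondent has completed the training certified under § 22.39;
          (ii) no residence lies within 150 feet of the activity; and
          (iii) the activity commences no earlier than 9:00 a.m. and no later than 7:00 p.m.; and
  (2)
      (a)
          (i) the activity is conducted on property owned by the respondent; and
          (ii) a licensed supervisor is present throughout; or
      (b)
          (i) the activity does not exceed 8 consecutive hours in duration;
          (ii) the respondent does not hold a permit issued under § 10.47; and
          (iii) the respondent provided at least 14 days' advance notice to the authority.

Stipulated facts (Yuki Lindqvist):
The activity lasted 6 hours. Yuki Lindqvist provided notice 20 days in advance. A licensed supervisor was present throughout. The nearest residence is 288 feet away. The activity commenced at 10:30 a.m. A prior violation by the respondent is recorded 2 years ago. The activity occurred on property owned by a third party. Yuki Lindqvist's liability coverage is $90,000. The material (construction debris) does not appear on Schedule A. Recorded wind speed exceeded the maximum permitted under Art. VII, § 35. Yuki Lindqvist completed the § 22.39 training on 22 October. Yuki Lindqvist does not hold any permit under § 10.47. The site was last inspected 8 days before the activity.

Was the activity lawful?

Yes — lawful.

(i) no prior violation — fails.
(ii) not (site inspected) — holds.
(iii) not (weather ok) — holds.
So (a) is not satisfied (F AND T AND T).
(i) training certified — satisfied.
(ii) no residence in 150 ft — satisfied.
(iii) start within hours — holds.
So (b) is satisfied (T AND T AND T).
(1) = F OR T = true.
(i) own property — not satisfied.
(ii) supervisor present — satisfied.
(a) = F AND T = false.
(i) ≤ 8 hrs duration — holds.
(ii) not (holds permit) — met.
(iii) ≥14 days' notice — satisfied.
So (b) is satisfied (T AND T AND T).
So (2) is satisfied (F OR T).
Overall = T AND T = true.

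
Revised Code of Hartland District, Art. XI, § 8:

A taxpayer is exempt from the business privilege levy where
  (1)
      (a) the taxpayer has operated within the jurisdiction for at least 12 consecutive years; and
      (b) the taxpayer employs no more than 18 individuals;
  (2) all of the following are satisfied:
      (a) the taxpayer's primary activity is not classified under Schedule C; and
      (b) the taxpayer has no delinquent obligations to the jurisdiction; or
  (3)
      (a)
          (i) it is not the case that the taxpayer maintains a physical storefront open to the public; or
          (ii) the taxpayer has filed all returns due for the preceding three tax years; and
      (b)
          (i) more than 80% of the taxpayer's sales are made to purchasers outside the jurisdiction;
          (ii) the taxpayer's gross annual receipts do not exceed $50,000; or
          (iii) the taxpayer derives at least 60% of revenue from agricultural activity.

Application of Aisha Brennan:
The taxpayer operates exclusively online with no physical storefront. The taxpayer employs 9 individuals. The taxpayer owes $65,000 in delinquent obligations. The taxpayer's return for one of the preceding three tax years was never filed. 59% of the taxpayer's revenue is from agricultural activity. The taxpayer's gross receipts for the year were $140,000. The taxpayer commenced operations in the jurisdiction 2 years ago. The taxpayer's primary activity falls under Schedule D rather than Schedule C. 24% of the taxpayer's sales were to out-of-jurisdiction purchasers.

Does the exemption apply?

No — not exempt.

(a) ≥ 12 yrs in jurisdiction — fails.
(b) ≤ 18 employees — satisfied.
(1) = F AND T = false.
(a) not (Schedule C activity) — met.
(b) no delinquency — not met.
(2) = T AND F = false.
(i) not (has storefront) — holds.
(ii) returns current — fails.
So (a) is satisfied (T OR F).
(i) >80% out-of-jur. sales — not met.
(ii) receipts ≤ $50,000 — fails.
(iii) ≥60% agricultural — fails.
So (b) is not satisfied (F OR F OR F).
(3) = T AND F = false.
Overall: F OR F OR F → false.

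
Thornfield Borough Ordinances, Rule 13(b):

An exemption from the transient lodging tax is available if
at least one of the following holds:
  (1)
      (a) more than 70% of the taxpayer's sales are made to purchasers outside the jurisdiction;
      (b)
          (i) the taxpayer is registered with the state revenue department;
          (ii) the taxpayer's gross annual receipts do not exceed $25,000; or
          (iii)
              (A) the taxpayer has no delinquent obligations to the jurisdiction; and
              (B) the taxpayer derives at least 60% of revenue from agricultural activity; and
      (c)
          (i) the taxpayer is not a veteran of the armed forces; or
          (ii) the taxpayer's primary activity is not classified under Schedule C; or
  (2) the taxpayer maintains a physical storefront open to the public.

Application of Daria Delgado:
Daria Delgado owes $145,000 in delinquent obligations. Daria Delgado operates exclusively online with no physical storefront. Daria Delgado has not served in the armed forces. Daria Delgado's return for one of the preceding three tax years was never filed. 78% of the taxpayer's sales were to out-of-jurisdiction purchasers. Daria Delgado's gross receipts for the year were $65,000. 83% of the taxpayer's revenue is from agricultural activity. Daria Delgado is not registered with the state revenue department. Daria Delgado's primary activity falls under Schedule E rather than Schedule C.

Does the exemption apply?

No — not exempt.

(a) >70% out-of-jur. sales — met.
(i) state-registered — not met.
(ii) receipts ≤ $25,000 — fails.
(A) no delinquency — fails.
(B) ≥60% agricultural — holds.
So (iii) is not satisfied (F AND T).
(b): F OR F OR F → false.
(i) not (veteran) — met.
(ii) not (Schedule C activity) — satisfied.
So (c) is satisfied (T OR T).
So (1) is not satisfied (T AND F AND T).
(2) has storefront — fails.
Overall = F OR F = false.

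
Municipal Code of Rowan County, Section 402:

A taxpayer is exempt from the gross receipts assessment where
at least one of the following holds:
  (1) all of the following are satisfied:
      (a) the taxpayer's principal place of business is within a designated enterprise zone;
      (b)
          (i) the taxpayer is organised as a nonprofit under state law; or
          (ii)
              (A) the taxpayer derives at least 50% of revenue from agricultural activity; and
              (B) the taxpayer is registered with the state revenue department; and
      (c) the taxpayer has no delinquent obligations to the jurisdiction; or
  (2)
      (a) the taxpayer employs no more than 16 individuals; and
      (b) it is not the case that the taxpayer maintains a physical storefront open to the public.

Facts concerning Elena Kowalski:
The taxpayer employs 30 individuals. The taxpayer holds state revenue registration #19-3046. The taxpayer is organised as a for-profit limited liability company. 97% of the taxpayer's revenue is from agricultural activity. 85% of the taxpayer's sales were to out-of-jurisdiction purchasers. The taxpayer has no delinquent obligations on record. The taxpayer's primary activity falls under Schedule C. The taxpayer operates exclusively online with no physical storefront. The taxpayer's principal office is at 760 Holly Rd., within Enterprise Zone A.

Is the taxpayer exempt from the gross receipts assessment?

(a) in enterprise zone — satisfied.
(i) nonprofit — not satisfied.
(A) ≥50% agricultural — satisfied.
(B) state-registered — satisfied.
(ii): T AND T → true.
So (b) is satisfied (F OR T).
(c) no delinquency — holds.
(1): T AND T AND T → true.
(a) ≤ 16 employees — fails.
(b) not (has storefront) — satisfied.
(2): F AND T → false.
Overall: T OR F → true.

Yes — exempt.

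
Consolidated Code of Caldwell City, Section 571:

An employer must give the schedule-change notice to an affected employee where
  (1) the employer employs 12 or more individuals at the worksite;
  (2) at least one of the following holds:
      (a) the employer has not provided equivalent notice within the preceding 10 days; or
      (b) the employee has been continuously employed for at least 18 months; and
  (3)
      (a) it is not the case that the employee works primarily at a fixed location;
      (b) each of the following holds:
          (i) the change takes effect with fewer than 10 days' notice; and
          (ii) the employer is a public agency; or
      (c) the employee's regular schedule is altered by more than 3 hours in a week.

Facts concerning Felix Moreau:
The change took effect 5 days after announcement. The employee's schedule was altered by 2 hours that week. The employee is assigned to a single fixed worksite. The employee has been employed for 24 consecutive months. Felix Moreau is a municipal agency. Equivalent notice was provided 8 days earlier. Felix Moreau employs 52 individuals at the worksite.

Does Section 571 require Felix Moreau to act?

Yes — required.

(1) ≥ 12 at site — satisfied.
(a) no recent notice — fails.
(b) tenure ≥ 18 mo. — met.
(2) = F OR T = true.
(a) not (fixed location) — not satisfied.
(i) < 10 days' notice — met.
(ii) public agency — satisfied.
(b): T AND T → true.
(c) schedule shift > 3h — not met.
(3) = F OR T OR F = true.
Overall: T AND T AND T → true.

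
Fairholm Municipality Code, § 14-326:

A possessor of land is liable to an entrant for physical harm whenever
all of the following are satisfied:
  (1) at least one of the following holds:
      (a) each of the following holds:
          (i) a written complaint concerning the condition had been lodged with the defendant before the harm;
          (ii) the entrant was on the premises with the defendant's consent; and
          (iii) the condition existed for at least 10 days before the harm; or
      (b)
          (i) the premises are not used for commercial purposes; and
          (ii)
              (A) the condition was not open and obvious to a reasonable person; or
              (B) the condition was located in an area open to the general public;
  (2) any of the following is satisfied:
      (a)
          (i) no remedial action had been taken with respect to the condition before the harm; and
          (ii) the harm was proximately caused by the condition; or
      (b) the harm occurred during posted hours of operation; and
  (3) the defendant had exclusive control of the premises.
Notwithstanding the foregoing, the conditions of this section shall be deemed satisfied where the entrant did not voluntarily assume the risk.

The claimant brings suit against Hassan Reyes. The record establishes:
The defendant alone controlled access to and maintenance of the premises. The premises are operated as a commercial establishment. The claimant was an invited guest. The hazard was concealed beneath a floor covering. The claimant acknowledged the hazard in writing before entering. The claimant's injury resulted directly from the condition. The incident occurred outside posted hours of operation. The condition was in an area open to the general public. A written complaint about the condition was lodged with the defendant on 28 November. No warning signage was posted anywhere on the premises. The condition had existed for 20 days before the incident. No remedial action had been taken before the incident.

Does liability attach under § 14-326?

Yes — liable.

(i) complaint lodged — satisfied.
(ii) consent to enter — satisfied.
(iii) condition ≥10 days old — met.
(a): T AND T AND T → true.
(i) not (commercial use) — fails.
(A) not open/obvious — met.
(B) public area — holds.
So (ii) is satisfied (T OR T).
(b) = F AND T = false.
So (1) is satisfied (T OR F).
(i) no remedial action — satisfied.
(ii) proximate cause — holds.
(a): T AND T → true.
(b) during posted hours — not met.
So (2) is satisfied (T OR F).
(3) exclusive control — holds.
So Overall is satisfied (T AND T AND T).
Exception (no assumed risk) — not satisfied.
Result: main true OR exception false → true.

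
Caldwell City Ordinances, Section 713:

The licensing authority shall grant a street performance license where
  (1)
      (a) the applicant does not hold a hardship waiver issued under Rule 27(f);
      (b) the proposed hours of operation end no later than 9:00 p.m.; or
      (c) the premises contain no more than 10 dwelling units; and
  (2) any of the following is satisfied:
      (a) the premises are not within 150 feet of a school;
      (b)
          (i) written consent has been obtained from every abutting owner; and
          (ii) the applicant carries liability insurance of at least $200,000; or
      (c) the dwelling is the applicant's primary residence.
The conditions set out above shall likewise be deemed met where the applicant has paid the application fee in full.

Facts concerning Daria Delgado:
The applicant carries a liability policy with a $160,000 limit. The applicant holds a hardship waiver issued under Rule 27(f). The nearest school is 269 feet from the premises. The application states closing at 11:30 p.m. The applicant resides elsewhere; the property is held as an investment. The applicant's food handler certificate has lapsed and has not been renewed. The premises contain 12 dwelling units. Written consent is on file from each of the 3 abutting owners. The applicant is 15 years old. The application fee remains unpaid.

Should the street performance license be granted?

(a) not (hardship waiver) — fails.
(b) closes by 9 p.m. — not satisfied.
(c) ≤ 10 units — not satisfied.
(1): F OR F OR F → false.
(a) ≥150 ft from school — met.
(i) all abutters consent — satisfied.
(ii) insurance ≥ $200,000 — not satisfied.
So (b) is not satisfied (T AND F).
(c) primary residence — fails.
(2) = T OR F OR F = true.
Overall: F AND T → false.
Exception (fee paid) — not satisfied.
Result: main false OR exception false → false.

No — denied.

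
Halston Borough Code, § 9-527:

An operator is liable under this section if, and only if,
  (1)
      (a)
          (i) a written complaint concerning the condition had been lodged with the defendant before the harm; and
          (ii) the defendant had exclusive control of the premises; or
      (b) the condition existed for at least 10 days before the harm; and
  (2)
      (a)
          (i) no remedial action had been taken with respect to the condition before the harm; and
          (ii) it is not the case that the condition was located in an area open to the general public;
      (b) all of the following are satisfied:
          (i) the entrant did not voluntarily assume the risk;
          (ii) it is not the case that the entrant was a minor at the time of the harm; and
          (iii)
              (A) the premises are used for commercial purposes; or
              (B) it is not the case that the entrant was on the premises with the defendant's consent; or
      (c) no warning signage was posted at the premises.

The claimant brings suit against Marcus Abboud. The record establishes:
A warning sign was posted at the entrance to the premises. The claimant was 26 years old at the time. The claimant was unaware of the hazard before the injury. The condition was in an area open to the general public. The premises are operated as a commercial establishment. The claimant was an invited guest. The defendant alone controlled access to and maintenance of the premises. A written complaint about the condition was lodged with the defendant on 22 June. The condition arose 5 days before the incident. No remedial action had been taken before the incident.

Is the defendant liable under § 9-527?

(i) complaint lodged — met.
(ii) exclusive control — holds.
(a) = T AND T = true.
(b) condition ≥10 days old — not satisfied.
(1) = T OR F = true.
(i) no remedial action — met.
(ii) not (public area) — not satisfied.
So (a) is not satisfied (T AND F).
(i) no assumed risk — holds.
(ii) not (entrant a minor) — holds.
(A) commercial use — satisfied.
(B) not (consent to enter) — not met.
(iii) = T OR F = true.
(b): T AND T AND T → true.
(c) no signage posted — not met.
(2): F OR T OR F → true.
Overall = T AND T = true.

Yes — liable.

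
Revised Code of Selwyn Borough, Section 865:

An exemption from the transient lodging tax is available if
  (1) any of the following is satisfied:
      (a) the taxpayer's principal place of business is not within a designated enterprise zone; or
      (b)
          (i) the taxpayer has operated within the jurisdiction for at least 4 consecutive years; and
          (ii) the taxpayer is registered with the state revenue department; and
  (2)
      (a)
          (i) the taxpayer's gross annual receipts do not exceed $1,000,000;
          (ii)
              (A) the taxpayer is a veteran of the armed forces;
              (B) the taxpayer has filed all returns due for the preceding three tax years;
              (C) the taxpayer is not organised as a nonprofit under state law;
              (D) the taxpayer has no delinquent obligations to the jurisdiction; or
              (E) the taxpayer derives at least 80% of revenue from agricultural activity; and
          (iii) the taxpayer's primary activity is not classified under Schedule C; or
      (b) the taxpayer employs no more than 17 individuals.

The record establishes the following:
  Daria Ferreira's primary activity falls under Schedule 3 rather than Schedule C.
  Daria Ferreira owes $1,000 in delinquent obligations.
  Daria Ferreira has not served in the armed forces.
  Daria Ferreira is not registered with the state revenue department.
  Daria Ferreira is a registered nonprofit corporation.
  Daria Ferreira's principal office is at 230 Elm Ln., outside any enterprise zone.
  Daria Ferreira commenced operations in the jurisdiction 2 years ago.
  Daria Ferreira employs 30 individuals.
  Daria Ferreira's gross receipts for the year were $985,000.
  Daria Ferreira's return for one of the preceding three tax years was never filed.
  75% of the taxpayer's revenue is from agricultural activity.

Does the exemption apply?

No — not exempt.

(a) not (in enterprise zone) — satisfied.
(i) ≥ 4 yrs in jurisdiction — not met.
(ii) state-registered — fails.
(b): F AND F → false.
So (1) is satisfied (T OR F).
(i) receipts ≤ $1,000,000 — met.
(A) veteran — fails.
(B) returns current — not satisfied.
(C) not (nonprofit) — not satisfied.
(D) no delinquency — fails.
(E) ≥80% agricultural — not satisfied.
(ii) = F OR F OR F OR F OR F = false.
(iii) not (Schedule C activity) — met.
(a) = T AND F AND T = false.
(b) ≤ 17 employees — fails.
(2) = F OR F = false.
Overall: T AND F → false.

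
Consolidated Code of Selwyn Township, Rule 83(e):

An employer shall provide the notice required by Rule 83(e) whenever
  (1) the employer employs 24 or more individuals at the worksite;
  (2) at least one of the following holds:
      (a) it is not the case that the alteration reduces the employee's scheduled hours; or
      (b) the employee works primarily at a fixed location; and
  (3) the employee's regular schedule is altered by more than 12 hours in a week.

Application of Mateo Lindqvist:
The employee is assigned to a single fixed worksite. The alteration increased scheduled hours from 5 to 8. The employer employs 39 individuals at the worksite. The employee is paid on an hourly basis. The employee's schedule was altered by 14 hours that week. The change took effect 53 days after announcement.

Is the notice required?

(1) ≥ 24 at site — satisfied.
(a) not (hours reduced) — satisfied.
(b) fixed location — satisfied.
So (2) is satisfied (T OR T).
(3) schedule shift > 12h — met.
Overall: T AND T AND T → true.

Yes — required.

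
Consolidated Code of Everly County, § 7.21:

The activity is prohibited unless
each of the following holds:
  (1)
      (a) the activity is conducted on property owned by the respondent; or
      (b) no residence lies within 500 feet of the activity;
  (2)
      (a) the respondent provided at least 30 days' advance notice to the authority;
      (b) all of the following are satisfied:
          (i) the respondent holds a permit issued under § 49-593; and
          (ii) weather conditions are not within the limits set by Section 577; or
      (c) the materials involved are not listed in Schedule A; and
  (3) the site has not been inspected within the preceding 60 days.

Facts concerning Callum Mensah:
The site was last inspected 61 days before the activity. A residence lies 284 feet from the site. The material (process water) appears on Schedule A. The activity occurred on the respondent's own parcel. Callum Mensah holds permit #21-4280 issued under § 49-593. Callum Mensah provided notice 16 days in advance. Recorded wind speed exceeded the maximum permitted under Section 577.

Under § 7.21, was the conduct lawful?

(a) own property — met.
(b) no residence in 500 ft — not satisfied.
(1): T OR F → true.
(a) ≥30 days' notice — not met.
(i) holds permit — satisfied.
(ii) not (weather ok) — met.
So (b) is satisfied (T AND T).
(c) not (Schedule A material) — not met.
(2): F OR T OR F → true.
(3) not (site inspected) — met.
Overall: T AND T AND T → true.

Yes — lawful.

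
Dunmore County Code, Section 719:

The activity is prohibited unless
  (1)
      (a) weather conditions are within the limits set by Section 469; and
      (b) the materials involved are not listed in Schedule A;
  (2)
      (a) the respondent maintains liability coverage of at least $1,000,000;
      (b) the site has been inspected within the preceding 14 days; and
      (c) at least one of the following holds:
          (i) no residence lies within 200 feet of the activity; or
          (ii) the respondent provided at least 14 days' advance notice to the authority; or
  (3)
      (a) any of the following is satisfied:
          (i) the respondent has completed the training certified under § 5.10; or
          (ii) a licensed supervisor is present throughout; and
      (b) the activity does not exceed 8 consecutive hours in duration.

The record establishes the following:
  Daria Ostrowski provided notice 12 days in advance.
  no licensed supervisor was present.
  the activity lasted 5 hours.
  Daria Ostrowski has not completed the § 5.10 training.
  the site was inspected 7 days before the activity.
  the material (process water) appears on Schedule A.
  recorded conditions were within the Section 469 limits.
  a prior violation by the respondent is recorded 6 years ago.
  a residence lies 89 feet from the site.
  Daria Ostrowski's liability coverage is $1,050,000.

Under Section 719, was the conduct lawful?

(a) weather ok — holds.
(b) not (Schedule A material) — not met.
(1): T AND F → false.
(a) coverage ≥ $1,000,000 — holds.
(b) site inspected — met.
(i) no residence in 200 ft — not satisfied.
(ii) ≥14 days' notice — not met.
So (c) is not satisfied (F OR F).
(2) = T AND T AND F = false.
(i) training certified — fails.
(ii) supervisor present — not satisfied.
(a) = F OR F = false.
(b) ≤ 8 hrs duration — met.
So (3) is not satisfied (F AND T).
Overall = F OR F OR F = false.

No — unlawful.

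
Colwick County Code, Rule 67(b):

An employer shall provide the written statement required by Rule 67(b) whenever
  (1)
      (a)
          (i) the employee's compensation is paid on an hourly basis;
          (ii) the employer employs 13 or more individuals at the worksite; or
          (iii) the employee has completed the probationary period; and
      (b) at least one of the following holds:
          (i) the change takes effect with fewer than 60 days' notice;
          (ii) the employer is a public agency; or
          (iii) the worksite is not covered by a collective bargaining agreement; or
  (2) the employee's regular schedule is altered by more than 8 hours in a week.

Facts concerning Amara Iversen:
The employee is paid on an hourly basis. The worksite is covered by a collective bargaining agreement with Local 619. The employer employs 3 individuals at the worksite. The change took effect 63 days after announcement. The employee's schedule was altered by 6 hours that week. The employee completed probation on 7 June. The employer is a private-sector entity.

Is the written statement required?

No — not required.

(i) hourly-paid — holds.
(ii) ≥ 13 at site — fails.
(iii) past probation — satisfied.
(a): T OR F OR T → true.
(i) < 60 days' notice — not satisfied.
(ii) public agency — fails.
(iii) no CBA — fails.
(b) = F OR F OR F = false.
(1) = T AND F = false.
(2) schedule shift > 8h — fails.
Overall = F OR F = false.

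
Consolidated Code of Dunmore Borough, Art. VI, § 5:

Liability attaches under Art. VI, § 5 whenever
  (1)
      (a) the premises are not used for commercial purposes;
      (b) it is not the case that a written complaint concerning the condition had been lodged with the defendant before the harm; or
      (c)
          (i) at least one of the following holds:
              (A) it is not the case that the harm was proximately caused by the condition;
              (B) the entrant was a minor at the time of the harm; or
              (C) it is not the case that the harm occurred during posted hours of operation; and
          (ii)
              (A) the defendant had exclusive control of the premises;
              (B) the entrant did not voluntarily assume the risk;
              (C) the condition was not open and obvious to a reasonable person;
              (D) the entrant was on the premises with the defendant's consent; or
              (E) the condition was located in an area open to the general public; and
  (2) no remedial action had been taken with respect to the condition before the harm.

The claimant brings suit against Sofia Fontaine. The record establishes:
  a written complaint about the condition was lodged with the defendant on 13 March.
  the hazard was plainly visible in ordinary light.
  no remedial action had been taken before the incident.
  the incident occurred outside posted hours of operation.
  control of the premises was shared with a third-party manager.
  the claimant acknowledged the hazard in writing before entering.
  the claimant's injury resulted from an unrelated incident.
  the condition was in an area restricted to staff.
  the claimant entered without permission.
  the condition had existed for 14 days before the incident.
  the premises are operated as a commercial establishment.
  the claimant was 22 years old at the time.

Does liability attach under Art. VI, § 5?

No — not liable.

(a) not (commercial use) — fails.
(b) not (complaint lodged) — not met.
(A) not (proximate cause) — holds.
(B) entrant a minor — fails.
(C) not (during posted hours) — satisfied.
(i) = T OR F OR T = true.
(A) exclusive control — not satisfied.
(B) no assumed risk — fails.
(C) not open/obvious — fails.
(D) consent to enter — not satisfied.
(E) public area — fails.
(ii) = F OR F OR F OR F OR F = false.
So (c) is not satisfied (T AND F).
(1): F OR F OR F → false.
(2) no remedial action — holds.
Overall: F AND T → false.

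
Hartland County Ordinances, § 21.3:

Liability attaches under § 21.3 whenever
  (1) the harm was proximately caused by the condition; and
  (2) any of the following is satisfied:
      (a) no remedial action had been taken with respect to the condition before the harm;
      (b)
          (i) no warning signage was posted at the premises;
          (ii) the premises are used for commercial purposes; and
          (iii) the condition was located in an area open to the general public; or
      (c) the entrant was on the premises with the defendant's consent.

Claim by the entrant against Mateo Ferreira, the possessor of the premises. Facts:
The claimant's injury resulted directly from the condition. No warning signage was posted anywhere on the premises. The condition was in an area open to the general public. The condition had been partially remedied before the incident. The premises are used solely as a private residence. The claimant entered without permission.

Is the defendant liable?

(1) proximate cause — holds.
(a) no remedial action — not met.
(i) no signage posted — holds.
(ii) commercial use — not satisfied.
(iii) public area — holds.
So (b) is not satisfied (T AND F AND T).
(c) consent to enter — not met.
So (2) is not satisfied (F OR F OR F).
Overall: T AND F → false.

No — not liable.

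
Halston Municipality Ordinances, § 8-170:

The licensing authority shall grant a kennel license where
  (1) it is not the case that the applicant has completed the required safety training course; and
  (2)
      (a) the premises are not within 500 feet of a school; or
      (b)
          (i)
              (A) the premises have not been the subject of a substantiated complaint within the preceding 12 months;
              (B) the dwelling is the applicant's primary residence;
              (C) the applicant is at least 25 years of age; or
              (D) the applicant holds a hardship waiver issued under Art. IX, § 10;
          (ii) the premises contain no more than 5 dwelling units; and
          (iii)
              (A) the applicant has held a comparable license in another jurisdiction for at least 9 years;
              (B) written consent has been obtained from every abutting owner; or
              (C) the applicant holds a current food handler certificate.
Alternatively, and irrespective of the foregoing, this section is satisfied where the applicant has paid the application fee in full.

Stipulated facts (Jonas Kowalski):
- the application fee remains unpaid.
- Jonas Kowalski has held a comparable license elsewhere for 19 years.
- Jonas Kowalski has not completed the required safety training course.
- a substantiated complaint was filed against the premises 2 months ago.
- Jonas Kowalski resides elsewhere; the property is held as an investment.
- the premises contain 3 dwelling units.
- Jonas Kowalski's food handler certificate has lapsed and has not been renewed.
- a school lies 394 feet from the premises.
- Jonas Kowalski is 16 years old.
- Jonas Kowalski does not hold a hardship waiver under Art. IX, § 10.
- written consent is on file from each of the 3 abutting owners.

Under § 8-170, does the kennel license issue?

(1) not (safety training) — met.
(a) ≥500 ft from school — not satisfied.
(A) no complaint in 12 mo. — not met.
(B) primary residence — not satisfied.
(C) age ≥ 25 — fails.
(D) hardship waiver — not met.
(i): F OR F OR F OR F → false.
(ii) ≤ 5 units — satisfied.
(A) prior license ≥ 9 yr — met.
(B) all abutters consent — met.
(C) food handler cert. — not met.
(iii): T OR T OR F → true.
(b): F AND T AND T → false.
(2): F OR F → false.
Overall: T AND F → false.
Exception (fee paid) — not satisfied.
Result: main false OR exception false → false.

No — denied.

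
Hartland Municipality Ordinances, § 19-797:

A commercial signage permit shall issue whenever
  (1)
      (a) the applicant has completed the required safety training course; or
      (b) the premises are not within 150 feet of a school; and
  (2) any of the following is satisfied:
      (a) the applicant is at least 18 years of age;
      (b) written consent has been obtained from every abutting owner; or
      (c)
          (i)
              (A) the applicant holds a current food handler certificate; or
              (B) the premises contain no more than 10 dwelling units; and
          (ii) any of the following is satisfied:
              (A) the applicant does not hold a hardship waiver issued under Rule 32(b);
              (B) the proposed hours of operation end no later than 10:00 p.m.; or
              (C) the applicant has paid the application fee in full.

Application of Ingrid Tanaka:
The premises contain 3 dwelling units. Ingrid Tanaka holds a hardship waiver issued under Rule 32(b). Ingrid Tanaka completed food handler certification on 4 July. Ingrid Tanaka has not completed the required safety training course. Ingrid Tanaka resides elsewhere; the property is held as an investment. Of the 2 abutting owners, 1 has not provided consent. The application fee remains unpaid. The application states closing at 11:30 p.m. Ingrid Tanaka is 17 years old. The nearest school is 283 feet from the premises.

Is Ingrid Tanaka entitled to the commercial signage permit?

No — denied.

(a) safety training — not met.
(b) ≥150 ft from school — holds.
So (1) is satisfied (F OR T).
(a) age ≥ 18 — not met.
(b) all abutters consent — fails.
(A) food handler cert. — holds.
(B) ≤ 10 units — met.
(i) = T OR T = true.
(A) not (hardship waiver) — fails.
(B) closes by 10 p.m. — fails.
(C) fee paid — fails.
So (ii) is not satisfied (F OR F OR F).
(c) = T AND F = false.
So (2) is not satisfied (F OR F OR F).
Overall: T AND F → false.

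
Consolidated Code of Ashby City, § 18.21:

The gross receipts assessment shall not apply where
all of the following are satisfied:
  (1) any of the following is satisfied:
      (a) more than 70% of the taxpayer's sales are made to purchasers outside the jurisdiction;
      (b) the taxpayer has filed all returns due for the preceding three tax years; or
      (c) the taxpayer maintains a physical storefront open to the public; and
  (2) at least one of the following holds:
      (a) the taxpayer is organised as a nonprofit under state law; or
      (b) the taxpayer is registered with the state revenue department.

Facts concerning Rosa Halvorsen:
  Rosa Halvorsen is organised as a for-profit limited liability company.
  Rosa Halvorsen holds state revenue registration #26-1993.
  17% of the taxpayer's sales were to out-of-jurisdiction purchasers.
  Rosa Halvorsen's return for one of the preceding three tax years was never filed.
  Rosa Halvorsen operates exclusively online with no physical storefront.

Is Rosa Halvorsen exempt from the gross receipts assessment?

(a) >70% out-of-jur. sales — not met.
(b) returns current — not satisfied.
(c) has storefront — fails.
So (1) is not satisfied (F OR F OR F).
(a) nonprofit — fails.
(b) state-registered — holds.
(2): F OR T → true.
So Overall is not satisfied (F AND T).

No — not exempt.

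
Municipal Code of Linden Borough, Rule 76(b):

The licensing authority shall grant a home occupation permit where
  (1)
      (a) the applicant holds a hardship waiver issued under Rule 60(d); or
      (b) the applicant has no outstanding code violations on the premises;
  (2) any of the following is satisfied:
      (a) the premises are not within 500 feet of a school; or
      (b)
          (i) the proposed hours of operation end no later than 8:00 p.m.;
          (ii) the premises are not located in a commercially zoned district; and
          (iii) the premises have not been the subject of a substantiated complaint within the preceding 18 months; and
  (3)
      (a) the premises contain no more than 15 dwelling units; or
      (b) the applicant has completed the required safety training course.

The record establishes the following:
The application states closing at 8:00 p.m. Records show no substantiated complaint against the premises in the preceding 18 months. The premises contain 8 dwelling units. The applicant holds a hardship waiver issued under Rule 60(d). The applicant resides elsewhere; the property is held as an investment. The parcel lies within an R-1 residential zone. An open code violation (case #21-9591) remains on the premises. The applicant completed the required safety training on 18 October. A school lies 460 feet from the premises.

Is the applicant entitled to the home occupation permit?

(a) hardship waiver — holds.
(b) no code violations — not satisfied.
(1) = T OR F = true.
(a) ≥500 ft from school — not met.
(i) closes by 8 p.m. — satisfied.
(ii) not (commercially zoned) — met.
(iii) no complaint in 18 mo. — satisfied.
So (b) is satisfied (T AND T AND T).
So (2) is satisfied (F OR T).
(a) ≤ 15 units — holds.
(b) safety training — satisfied.
So (3) is satisfied (T OR T).
So Overall is satisfied (T AND T AND T).

Yes — granted.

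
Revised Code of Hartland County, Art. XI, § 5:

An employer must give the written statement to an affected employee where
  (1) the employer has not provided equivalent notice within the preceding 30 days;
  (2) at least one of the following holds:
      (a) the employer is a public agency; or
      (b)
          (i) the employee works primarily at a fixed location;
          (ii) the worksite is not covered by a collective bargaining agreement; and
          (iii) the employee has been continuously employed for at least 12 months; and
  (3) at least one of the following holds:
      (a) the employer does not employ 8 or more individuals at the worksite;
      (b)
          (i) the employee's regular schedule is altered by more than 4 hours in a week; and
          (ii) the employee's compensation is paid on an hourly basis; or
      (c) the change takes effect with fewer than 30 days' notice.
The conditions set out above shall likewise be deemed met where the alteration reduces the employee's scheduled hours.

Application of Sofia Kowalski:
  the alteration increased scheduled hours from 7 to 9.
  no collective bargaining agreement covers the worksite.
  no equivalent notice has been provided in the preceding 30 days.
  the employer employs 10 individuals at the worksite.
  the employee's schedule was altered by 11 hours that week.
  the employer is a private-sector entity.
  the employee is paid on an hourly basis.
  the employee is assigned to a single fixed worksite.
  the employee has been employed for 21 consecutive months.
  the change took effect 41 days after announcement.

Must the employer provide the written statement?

(1) no recent notice — met.
(a) public agency — not satisfied.
(i) fixed location — met.
(ii) no CBA — met.
(iii) tenure ≥ 12 mo. — holds.
(b): T AND T AND T → true.
(2) = F OR T = true.
(a) not (≥ 8 at site) — not satisfied.
(i) schedule shift > 4h — holds.
(ii) hourly-paid — met.
(b) = T AND T = true.
(c) < 30 days' notice — not satisfied.
(3): F OR T OR F → true.
Overall = T AND T AND T = true.
Exception (hours reduced) — not satisfied.
Result: main true OR exception false → true.

Yes — required.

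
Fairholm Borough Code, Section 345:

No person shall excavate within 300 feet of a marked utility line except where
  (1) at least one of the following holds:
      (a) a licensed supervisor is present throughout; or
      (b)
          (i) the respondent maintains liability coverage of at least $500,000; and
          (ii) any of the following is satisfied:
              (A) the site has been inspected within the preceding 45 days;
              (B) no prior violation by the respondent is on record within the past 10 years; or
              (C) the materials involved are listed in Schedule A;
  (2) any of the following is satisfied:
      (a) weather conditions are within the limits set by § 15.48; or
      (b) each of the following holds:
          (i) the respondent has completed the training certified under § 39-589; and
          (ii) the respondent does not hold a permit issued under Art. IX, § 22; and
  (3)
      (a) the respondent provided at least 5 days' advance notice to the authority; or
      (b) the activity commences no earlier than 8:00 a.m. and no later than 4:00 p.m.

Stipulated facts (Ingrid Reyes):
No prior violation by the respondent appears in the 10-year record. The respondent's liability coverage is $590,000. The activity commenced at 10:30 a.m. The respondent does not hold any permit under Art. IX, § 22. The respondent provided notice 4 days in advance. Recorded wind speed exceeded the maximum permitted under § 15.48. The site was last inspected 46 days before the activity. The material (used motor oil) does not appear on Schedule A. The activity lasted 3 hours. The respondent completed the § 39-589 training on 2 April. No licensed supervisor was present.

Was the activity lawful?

Yes — lawful.

(a) supervisor present — fails.
(i) coverage ≥ $500,000 — satisfied.
(A) site inspected — not met.
(B) no prior violation — holds.
(C) Schedule A material — fails.
(ii) = F OR T OR F = true.
(b) = T AND T = true.
So (1) is satisfied (F OR T).
(a) weather ok — fails.
(i) training certified — holds.
(ii) not (holds permit) — met.
(b) = T AND T = true.
So (2) is satisfied (F OR T).
(a) ≥5 days' notice — fails.
(b) start within hours — satisfied.
So (3) is satisfied (F OR T).
So Overall is satisfied (T AND T AND T).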